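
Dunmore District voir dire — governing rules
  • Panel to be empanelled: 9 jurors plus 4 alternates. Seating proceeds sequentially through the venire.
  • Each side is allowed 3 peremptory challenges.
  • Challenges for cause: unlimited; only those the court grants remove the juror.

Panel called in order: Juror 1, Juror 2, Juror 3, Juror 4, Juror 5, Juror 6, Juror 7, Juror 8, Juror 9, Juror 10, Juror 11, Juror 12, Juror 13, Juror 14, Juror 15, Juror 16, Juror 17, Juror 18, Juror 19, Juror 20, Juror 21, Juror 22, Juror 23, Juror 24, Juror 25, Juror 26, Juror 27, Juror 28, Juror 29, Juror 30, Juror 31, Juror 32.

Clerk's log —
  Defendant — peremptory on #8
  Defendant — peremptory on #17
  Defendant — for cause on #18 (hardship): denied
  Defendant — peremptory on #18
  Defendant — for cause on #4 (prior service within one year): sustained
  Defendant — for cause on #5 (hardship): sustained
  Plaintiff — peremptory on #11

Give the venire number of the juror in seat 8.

12

Removed: #4, #5, #8, #11, #17, #18.
Seating in order: seats 1–9 → #1, #2, #3, #6, #7, #9, #10, #12, #13; alternates → #14, #15, #16, #19.
So seat 8 is #12.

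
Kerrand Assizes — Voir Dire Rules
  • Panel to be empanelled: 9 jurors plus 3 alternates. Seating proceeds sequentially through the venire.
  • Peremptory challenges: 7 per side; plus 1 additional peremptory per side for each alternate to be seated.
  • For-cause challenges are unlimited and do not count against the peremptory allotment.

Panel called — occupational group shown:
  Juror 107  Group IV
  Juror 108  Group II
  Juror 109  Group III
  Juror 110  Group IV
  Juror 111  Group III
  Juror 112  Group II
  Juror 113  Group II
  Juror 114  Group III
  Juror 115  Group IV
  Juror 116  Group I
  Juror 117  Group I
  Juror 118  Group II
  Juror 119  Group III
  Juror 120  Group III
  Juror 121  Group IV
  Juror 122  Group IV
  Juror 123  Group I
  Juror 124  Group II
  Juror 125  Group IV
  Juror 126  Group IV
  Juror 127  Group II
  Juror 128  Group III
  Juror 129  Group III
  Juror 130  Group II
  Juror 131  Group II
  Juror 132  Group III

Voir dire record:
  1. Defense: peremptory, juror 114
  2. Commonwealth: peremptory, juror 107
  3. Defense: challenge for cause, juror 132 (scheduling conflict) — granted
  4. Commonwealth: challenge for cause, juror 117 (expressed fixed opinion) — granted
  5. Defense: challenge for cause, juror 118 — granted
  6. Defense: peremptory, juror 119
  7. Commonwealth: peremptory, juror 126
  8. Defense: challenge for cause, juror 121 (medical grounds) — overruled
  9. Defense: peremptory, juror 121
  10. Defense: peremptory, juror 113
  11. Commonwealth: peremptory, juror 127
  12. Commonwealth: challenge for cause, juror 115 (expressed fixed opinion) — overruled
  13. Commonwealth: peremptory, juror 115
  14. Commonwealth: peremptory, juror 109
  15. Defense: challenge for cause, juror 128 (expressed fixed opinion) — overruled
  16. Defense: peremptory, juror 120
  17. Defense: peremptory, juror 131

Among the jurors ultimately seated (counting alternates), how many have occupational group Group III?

3

Removed: #107, #109, #113, #114, #115, #117, #118, #119, #120, #121, #126, #127, #131, #132.
Seated (12 incl. alternates): #108, #110, #111, #112, #116, #122, #123, #124, #125, #128, #129, #130.
Of those, in Group III: #111, #128, #129 → 3.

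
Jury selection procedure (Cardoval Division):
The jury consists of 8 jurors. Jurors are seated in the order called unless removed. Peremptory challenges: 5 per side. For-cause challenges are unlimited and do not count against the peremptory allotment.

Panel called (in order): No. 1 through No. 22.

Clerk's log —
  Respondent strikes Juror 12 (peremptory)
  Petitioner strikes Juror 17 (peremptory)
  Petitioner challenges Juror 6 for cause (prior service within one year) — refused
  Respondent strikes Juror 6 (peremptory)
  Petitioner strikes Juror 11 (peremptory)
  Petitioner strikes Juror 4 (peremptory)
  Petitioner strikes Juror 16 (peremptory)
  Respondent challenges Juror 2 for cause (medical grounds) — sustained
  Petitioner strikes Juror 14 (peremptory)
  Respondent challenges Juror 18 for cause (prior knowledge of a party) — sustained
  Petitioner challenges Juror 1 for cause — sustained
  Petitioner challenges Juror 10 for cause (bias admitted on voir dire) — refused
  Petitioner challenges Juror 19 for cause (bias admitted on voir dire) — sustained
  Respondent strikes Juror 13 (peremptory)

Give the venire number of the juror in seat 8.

Removed: #1, #2, #4, #6, #11, #12, #13, #14, #16, #17, #18, #19. (#10 stays — for-cause denied.)
Seating in order: seats 1–8 → #3, #5, #7, #8, #9, #10, #15, #20.
So seat 8 is #20.

20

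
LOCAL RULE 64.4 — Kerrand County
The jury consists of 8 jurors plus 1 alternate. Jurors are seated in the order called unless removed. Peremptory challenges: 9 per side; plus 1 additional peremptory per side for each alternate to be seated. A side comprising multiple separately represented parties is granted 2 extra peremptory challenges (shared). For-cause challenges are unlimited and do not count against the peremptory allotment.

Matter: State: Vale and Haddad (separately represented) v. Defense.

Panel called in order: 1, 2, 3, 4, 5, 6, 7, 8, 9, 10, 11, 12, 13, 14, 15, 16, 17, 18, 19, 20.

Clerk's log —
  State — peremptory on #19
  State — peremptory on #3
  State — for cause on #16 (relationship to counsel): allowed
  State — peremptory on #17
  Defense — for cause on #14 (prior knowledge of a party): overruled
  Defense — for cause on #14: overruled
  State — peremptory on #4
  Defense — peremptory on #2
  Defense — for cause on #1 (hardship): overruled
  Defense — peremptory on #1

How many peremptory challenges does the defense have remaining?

Defense allotment: 9 base + 1 × 1 alternate = 10.
Defense peremptories used: #2, #1 — 2 (for-cause on #14, #14, #1 don't count).
Remaining: 10 − 2 = 8.

8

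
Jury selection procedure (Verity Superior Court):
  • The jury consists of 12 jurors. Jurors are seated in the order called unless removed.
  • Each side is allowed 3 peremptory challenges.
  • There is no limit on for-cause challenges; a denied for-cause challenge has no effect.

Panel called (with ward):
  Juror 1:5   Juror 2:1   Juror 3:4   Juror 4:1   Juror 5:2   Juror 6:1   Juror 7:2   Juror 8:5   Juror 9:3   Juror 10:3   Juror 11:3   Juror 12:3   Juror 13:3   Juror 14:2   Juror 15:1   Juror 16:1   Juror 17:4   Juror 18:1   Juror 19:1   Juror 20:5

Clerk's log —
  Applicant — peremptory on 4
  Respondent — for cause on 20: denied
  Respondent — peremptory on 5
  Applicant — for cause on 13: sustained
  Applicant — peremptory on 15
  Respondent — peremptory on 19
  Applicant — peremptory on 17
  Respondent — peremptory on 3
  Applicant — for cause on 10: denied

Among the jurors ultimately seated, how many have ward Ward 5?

2

Removed: #3, #4, #5, #13, #15, #17, #19.
Seated jurors 1–12: #1, #2, #6, #7, #8, #9, #10, #11, #12, #14, #16, #18.
Of those, in Ward 5: #1, #8 → 2.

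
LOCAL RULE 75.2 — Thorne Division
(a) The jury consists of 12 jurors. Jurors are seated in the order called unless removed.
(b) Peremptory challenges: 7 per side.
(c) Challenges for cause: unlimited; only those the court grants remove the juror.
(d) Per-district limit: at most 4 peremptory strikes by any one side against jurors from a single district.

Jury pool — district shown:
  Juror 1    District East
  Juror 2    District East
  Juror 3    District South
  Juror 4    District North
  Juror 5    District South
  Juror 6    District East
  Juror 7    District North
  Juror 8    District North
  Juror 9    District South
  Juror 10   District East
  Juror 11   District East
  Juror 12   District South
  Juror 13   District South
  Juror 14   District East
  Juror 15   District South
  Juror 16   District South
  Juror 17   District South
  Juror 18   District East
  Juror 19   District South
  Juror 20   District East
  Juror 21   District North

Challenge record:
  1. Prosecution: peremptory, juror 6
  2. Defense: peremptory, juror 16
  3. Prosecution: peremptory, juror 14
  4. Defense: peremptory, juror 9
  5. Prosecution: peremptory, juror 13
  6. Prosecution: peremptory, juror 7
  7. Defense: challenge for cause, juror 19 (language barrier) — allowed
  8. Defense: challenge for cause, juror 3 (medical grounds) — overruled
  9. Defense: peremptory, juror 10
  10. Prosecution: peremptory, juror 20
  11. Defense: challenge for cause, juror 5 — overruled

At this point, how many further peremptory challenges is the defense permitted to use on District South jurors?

Defense peremptories so far: #16, #9, #10 — 3 of 7 used, 4 left overall.
Against District South: #16, #9 — 2 used; per-district cap 4 leaves 2.
Binding limit: min(4, 2) = 2.

2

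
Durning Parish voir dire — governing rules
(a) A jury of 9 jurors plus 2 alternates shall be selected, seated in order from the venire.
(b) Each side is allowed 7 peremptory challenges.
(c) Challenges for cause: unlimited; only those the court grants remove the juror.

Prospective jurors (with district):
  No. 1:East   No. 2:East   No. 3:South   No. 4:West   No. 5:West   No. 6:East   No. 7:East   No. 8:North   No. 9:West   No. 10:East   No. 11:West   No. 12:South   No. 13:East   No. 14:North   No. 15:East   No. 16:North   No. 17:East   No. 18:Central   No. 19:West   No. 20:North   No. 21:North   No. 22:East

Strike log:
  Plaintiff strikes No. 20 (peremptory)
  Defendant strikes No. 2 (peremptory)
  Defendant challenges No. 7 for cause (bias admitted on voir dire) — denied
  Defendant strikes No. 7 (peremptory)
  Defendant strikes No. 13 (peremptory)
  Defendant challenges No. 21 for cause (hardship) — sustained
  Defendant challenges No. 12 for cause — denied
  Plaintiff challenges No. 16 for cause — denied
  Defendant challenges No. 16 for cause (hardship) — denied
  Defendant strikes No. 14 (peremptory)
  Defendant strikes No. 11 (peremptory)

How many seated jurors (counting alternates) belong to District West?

3

Removed: #2, #7, #11, #13, #14, #20, #21.
Seated (11 incl. alternates): #1, #3, #4, #5, #6, #8, #9, #10, #12, #15, #16.
Of those, in District West: #4, #5, #9 → 3.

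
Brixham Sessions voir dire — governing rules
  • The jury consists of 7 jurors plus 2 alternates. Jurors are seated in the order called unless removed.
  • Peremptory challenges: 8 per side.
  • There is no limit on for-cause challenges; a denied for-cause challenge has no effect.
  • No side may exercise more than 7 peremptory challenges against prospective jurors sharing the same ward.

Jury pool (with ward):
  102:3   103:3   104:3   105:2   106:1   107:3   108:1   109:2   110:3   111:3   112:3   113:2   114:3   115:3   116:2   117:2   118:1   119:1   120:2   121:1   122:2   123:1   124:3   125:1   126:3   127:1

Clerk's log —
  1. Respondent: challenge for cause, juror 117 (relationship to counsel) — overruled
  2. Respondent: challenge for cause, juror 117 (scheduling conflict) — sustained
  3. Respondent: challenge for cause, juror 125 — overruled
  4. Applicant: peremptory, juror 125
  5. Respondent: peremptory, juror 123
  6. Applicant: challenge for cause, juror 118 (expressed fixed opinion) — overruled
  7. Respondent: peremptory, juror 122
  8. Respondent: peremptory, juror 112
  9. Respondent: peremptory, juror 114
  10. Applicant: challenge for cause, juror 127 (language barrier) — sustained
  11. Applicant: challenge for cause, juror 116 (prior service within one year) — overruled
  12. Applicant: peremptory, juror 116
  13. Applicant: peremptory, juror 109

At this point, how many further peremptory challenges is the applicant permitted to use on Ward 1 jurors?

Applicant peremptories so far: #125, #116, #109 — 3 of 8 used, 5 left overall.
Against Ward 1: #125 — 1 used; per-ward cap 7 leaves 6.
Binding limit: min(5, 6) = 5.

5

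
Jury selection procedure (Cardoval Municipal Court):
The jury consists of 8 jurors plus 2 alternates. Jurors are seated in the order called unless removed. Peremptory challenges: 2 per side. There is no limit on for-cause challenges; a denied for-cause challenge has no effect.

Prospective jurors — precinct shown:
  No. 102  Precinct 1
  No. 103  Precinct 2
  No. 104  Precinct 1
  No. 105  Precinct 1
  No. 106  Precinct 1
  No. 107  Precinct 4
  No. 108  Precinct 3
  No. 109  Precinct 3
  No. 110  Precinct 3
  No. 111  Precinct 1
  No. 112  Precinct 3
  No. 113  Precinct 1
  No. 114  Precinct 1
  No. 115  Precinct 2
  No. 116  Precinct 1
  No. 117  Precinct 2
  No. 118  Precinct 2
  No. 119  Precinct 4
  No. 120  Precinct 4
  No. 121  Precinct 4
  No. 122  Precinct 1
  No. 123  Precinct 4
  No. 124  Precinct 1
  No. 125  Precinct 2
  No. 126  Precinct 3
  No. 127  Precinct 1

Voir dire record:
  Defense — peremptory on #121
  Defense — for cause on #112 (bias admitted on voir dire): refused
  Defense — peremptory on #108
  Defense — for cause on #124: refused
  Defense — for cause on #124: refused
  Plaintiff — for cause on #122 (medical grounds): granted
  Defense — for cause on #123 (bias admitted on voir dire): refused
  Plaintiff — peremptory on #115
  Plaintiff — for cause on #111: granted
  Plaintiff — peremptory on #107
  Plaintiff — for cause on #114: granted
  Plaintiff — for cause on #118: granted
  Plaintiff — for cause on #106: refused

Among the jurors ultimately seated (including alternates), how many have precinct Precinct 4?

Removed: #107, #108, #111, #114, #115, #118, #121, #122.
Seated (10 incl. alternates): #102, #103, #104, #105, #106, #109, #110, #112, #113, #116.
None of those are in Precinct 4 → 0.

0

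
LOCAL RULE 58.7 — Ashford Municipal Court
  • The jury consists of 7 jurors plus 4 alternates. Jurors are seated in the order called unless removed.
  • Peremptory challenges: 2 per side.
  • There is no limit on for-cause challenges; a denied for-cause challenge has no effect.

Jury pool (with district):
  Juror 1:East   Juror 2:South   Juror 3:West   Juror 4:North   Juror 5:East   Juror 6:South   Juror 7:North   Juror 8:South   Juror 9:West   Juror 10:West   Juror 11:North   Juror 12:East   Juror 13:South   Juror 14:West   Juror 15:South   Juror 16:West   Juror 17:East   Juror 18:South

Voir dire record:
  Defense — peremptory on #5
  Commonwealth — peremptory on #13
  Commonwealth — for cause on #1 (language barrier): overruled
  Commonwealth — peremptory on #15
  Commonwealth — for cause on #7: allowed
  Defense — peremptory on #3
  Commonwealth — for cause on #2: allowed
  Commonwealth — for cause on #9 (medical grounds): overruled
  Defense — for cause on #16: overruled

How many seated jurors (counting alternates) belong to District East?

Removed: #2, #3, #5, #7, #13, #15.
Seated (11 incl. alternates): #1, #4, #6, #8, #9, #10, #11, #12, #14, #16, #17.
Of those, in District East: #1, #12, #17 → 3.

3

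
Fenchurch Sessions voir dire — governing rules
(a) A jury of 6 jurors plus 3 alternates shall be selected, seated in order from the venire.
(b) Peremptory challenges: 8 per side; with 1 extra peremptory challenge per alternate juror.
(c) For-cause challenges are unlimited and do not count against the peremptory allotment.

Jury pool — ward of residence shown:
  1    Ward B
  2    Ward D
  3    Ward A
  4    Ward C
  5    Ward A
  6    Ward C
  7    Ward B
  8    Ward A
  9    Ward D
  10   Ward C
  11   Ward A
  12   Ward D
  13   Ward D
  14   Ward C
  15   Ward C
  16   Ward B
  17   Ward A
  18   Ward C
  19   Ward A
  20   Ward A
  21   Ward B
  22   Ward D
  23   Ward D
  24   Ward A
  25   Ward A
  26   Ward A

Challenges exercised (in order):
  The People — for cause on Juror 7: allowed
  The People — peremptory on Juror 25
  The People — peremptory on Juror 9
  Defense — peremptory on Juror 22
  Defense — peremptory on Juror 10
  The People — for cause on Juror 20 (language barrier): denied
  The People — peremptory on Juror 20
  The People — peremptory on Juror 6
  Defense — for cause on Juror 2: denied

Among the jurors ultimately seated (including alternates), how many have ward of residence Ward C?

Removed: #6, #7, #9, #10, #20, #22, #25.
Seated (9 incl. alternates): #1, #2, #3, #4, #5, #8, #11, #12, #13.
Of those, in Ward C: #4 → 1.

1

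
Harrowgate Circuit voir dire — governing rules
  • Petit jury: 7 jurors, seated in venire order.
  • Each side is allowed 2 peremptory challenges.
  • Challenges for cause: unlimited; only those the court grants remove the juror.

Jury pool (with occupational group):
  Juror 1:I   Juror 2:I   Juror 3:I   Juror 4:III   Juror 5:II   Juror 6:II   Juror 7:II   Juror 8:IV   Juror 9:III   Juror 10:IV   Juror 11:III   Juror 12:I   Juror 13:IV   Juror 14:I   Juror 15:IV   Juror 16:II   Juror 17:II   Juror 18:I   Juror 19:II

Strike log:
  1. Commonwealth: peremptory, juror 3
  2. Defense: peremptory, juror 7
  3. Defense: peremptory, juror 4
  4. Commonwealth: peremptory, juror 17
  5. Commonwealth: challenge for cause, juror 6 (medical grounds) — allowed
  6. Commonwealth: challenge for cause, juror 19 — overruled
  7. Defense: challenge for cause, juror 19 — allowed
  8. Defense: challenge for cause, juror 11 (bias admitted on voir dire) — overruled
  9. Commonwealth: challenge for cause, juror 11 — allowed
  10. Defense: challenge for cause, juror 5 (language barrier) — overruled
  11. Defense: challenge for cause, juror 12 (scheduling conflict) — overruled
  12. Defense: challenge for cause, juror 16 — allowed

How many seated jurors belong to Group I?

3

Removed: #3, #4, #6, #7, #11, #16, #17, #19.
Seated jurors 1–7: #1, #2, #5, #8, #9, #10, #12.
Of those, in Group I: #1, #2, #12 → 3.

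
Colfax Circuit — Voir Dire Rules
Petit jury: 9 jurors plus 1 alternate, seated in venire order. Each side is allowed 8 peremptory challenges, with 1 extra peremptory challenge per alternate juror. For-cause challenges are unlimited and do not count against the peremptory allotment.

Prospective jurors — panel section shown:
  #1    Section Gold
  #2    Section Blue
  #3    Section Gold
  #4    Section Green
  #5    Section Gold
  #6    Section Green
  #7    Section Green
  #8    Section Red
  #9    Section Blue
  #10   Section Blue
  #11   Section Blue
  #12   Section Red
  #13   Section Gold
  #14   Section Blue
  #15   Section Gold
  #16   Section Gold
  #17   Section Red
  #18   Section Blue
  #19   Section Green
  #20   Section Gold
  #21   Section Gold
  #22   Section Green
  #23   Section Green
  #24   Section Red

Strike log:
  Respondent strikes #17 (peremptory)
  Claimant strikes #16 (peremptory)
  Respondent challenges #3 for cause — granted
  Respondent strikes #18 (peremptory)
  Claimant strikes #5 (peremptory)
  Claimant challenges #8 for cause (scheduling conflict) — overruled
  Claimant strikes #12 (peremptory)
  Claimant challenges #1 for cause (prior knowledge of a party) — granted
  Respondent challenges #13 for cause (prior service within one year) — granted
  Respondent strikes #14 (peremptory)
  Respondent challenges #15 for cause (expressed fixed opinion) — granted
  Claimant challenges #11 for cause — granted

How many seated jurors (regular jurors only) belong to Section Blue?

Removed: #1, #3, #5, #11, #12, #13, #14, #15, #16, #17, #18.
Seated jurors 1–9: #2, #4, #6, #7, #8, #9, #10, #19, #20 (alternates #21 not counted).
Of those, in Section Blue: #2, #9, #10 → 3.

3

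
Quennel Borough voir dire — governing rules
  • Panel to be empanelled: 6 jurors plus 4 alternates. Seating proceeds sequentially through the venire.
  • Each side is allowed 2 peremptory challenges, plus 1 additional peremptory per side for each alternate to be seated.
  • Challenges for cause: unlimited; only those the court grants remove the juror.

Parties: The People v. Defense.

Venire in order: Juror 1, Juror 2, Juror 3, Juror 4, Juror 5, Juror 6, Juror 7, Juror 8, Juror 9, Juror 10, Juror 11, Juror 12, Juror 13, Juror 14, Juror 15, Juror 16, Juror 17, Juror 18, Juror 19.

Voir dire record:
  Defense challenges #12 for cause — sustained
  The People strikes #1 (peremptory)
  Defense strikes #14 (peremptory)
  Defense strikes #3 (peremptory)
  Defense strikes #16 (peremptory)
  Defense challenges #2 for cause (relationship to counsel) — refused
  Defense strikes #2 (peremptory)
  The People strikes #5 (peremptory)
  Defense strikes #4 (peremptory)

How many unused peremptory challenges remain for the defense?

1

Defense allotment: 2 base + 1 × 4 alternates = 6.
Defense peremptories used: #14, #3, #16, #2, #4 — 5 (for-cause on #12, #2 don't count).
Remaining: 6 − 5 = 1.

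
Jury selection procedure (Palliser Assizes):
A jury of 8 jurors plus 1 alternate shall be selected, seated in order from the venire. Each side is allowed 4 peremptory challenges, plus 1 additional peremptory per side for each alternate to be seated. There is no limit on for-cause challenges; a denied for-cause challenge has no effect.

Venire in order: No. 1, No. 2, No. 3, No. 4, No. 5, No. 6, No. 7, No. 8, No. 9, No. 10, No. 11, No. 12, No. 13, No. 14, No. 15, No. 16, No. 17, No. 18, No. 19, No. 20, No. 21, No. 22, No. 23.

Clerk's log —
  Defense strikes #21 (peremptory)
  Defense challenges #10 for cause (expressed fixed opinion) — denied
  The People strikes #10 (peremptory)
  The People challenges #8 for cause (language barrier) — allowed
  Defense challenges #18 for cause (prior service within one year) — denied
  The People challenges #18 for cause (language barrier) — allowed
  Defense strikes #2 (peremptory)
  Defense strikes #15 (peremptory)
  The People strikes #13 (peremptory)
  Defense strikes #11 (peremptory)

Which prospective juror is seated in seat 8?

12

Removed: #2, #8, #10, #11, #13, #15, #18, #21.
Seating in order: seats 1–8 → #1, #3, #4, #5, #6, #7, #9, #12; alternates → #14.
So seat 8 is #12.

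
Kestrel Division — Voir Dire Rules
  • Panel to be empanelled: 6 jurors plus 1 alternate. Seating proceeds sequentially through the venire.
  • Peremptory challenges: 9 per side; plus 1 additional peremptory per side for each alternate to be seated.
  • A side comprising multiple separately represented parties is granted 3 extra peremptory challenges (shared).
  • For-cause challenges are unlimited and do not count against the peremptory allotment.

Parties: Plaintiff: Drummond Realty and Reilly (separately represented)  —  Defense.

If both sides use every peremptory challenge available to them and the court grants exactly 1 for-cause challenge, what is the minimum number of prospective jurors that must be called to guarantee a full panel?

31

Seats to fill: 6 + 1 alternates = 7.
Peremptories — Plaintiff: 9 + 1×1 + 3 = 13; Defense: 9 + 1×1 = 10; total 23.
For-cause removals: 1.
Minimum venire: 7 + 23 + 1 = 31.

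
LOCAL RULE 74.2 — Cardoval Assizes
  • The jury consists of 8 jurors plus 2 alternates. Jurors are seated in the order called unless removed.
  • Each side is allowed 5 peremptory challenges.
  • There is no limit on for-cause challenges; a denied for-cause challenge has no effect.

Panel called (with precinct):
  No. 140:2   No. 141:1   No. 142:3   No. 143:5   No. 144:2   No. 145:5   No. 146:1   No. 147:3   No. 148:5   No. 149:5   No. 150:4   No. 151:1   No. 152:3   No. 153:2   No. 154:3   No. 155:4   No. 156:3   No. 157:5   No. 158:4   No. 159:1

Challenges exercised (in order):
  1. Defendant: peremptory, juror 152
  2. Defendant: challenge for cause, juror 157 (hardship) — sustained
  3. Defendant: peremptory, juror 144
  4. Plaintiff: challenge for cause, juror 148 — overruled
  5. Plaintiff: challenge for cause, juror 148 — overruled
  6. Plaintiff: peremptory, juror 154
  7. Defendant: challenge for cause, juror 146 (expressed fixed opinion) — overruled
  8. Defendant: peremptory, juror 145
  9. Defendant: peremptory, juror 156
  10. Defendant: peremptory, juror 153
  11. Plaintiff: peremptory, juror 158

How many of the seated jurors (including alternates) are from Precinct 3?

Removed: #144, #145, #152, #153, #154, #156, #157, #158.
Seated (10 incl. alternates): #140, #141, #142, #143, #146, #147, #148, #149, #150, #151.
Of those, in Precinct 3: #142, #147 → 2.

2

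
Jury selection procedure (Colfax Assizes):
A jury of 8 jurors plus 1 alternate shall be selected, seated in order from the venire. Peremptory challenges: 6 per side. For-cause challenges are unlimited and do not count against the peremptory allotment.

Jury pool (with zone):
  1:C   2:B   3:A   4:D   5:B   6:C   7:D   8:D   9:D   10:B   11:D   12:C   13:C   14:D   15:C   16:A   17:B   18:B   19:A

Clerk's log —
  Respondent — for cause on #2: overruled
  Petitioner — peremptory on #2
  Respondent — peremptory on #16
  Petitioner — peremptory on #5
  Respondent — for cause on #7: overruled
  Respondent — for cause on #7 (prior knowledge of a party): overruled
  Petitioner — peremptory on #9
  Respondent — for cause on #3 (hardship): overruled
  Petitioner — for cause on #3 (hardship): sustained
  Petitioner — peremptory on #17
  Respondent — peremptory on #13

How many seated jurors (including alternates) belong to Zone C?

3

Removed: #2, #3, #5, #9, #13, #16, #17.
Seated (9 incl. alternates): #1, #4, #6, #7, #8, #10, #11, #12, #14.
Of those, in Zone C: #1, #6, #12 → 3.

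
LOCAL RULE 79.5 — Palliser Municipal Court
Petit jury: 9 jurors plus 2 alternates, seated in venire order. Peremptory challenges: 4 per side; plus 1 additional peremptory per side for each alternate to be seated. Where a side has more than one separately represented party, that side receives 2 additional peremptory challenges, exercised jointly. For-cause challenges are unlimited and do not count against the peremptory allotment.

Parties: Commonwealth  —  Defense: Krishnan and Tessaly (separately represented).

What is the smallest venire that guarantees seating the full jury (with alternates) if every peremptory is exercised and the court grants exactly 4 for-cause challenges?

29

Seats to fill: 9 + 2 alternates = 11.
Peremptories — Commonwealth: 4 + 1×2 = 6; Defense: 4 + 1×2 + 2 = 8; total 14.
For-cause removals: 4.
Minimum venire: 11 + 14 + 4 = 29.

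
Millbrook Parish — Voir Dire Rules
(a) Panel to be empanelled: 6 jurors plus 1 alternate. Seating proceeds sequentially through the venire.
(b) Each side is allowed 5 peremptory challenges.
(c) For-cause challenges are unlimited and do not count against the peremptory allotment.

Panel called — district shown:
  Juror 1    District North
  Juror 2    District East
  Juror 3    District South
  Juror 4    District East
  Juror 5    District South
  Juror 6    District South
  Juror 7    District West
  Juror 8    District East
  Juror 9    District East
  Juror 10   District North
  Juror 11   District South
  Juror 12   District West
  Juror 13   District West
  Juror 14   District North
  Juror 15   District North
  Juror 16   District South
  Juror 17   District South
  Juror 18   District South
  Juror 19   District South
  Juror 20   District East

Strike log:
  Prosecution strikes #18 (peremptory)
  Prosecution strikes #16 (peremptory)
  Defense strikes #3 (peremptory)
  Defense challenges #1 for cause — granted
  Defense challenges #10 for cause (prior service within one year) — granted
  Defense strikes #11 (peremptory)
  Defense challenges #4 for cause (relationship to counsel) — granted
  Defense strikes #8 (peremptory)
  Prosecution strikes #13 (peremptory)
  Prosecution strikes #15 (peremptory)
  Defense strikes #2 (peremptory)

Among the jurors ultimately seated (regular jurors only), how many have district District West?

2

Removed: #1, #2, #3, #4, #8, #10, #11, #13, #15, #16, #18.
Seated jurors 1–6: #5, #6, #7, #9, #12, #14 (alternates #17 not counted).
Of those, in District West: #7, #12 → 2.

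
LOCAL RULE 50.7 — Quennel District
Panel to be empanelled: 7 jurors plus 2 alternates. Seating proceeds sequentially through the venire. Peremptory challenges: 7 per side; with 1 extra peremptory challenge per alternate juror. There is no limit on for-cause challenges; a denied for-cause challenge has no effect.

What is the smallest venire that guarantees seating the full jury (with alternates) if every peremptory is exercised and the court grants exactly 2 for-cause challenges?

Seats to fill: 7 + 2 alternates = 9.
Peremptories: 7 + 1×2 = 9 per side × 2 sides = 18.
For-cause removals: 2.
Minimum venire: 9 + 18 + 2 = 29.

29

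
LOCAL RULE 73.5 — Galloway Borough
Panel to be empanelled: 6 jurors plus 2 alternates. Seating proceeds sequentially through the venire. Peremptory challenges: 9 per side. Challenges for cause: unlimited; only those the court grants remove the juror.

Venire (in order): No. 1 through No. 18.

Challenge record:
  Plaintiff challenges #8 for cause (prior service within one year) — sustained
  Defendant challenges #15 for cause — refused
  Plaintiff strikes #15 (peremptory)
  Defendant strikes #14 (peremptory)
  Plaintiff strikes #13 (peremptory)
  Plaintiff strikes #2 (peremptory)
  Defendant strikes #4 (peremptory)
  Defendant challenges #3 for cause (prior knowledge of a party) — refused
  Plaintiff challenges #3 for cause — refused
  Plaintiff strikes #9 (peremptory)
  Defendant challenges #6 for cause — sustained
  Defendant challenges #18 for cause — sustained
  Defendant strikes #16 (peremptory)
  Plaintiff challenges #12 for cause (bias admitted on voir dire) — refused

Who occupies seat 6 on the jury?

11

Removed: #2, #4, #6, #8, #9, #13, #14, #15, #16, #18. (#3, #12 stay — for-cause denied.)
Seating in order: seats 1–6 → #1, #3, #5, #7, #10, #11; alternates → #12, #17.
So seat 6 is #11.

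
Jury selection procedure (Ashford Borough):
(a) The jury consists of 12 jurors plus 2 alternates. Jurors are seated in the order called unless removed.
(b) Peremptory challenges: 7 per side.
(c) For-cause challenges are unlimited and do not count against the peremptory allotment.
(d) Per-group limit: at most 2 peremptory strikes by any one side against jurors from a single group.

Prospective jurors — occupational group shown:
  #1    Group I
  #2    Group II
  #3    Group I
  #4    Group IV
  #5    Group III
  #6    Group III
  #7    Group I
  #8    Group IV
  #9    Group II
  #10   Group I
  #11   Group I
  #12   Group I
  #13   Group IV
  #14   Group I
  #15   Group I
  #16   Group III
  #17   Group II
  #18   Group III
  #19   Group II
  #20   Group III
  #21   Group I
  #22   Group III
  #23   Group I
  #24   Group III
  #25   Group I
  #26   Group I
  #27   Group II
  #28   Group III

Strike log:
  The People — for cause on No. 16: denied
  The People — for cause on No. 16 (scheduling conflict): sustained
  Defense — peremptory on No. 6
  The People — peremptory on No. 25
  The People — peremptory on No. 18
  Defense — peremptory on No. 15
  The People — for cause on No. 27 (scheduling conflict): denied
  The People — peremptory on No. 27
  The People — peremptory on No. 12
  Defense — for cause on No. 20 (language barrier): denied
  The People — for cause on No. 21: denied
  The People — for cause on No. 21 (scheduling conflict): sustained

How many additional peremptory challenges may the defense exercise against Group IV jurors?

Defense peremptories so far: #6, #15 — 2 of 7 used, 5 left overall.
Against Group IV: none yet — per-group cap 2 leaves 2.
Binding limit: min(5, 2) = 2.

2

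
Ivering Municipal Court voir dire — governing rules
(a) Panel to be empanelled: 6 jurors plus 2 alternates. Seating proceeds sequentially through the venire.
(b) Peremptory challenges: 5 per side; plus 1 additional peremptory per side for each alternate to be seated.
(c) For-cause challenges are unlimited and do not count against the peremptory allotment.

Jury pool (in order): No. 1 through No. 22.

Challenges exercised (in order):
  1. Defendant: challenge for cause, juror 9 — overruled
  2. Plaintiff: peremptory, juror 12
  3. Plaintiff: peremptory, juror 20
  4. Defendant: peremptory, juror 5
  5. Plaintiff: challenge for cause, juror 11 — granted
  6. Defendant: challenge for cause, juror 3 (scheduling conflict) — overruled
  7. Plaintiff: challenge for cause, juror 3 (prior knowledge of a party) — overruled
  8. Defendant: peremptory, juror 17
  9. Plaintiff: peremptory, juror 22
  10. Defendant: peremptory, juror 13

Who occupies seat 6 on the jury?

7

Removed: #5, #11, #12, #13, #17, #20, #22. (#3, #9 stay — for-cause denied.)
Filling seats in venire order through position 6: #1, #2, #3, #4, #6, #7.
So seat 6 is #7.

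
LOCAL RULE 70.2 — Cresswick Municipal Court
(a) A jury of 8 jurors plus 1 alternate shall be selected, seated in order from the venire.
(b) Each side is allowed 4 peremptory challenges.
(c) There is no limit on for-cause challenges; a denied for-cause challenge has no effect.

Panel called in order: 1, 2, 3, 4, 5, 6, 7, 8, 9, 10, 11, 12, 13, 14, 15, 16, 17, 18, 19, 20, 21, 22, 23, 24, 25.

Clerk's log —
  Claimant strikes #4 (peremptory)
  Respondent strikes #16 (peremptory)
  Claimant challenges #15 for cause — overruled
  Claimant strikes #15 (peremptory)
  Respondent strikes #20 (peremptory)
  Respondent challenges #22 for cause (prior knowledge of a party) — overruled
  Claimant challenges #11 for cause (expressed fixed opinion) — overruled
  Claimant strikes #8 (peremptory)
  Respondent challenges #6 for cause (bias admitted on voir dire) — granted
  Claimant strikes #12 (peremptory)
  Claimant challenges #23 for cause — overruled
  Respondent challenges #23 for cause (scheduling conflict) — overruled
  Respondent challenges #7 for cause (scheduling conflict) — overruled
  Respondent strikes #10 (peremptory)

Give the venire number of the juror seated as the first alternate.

Removed: #4, #6, #8, #10, #12, #15, #16, #20. (#7, #11, #22, #23 stay — for-cause denied.)
Filling seats in venire order through position 9: #1, #2, #3, #5, #7, #9, #11, #13, #14.
So alternate 1 is #14.

14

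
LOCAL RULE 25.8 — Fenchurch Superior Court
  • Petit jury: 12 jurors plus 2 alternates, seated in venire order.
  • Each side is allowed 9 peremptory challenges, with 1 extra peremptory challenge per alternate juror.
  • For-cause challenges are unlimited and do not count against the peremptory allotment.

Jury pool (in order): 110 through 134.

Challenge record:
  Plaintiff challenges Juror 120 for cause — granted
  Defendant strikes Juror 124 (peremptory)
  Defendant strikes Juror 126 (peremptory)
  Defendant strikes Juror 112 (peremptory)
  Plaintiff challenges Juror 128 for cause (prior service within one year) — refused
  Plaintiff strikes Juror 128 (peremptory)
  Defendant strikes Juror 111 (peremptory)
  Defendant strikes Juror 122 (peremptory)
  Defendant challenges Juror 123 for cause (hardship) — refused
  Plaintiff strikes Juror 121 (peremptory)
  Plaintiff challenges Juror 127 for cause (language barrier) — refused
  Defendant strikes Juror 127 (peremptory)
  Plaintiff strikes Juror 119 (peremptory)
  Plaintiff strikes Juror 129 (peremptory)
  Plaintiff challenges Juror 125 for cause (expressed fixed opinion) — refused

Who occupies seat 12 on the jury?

Removed: #111, #112, #119, #120, #121, #122, #124, #126, #127, #128, #129. (#123, #125 stay — for-cause denied.)
Seating in order: seats 1–12 → #110, #113, #114, #115, #116, #117, #118, #123, #125, #130, #131, #132; alternates → #133, #134.
So seat 12 is #132.

132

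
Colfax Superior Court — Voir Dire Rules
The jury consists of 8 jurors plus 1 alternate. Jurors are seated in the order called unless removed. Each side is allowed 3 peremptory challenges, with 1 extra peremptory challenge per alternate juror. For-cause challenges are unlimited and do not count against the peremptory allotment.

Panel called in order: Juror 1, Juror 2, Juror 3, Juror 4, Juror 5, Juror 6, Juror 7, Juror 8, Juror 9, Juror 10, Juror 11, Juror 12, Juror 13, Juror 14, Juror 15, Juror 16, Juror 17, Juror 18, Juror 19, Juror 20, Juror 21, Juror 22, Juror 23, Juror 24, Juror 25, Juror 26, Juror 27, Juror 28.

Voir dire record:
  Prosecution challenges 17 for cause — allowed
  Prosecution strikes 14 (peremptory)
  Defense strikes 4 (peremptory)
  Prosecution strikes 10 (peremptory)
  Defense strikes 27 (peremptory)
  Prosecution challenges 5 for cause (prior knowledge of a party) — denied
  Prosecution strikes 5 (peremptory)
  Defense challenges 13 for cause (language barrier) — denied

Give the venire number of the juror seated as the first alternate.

Removed: #4, #5, #10, #14, #17, #27. (#13 stays — for-cause denied.)
Filling seats in venire order through position 9: #1, #2, #3, #6, #7, #8, #9, #11, #12.
So alternate 1 is #12.

12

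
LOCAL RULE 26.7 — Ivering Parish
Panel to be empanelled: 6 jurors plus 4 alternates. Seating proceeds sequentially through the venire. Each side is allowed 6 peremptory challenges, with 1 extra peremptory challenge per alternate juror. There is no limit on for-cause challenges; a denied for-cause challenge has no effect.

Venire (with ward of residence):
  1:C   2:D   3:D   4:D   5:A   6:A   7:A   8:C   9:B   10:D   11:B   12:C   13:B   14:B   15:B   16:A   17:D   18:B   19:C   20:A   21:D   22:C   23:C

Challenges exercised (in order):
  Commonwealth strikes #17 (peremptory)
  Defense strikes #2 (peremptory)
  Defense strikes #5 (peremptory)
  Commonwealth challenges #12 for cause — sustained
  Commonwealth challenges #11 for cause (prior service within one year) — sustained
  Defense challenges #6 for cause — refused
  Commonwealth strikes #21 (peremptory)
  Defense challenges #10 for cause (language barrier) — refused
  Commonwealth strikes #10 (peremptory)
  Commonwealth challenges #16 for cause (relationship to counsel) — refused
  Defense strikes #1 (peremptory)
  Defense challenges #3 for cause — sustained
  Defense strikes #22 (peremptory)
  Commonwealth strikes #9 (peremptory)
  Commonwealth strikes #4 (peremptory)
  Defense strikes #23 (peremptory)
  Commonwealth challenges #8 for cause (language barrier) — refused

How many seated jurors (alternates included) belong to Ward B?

Removed: #1, #2, #3, #4, #5, #9, #10, #11, #12, #17, #21, #22, #23.
Seated (10 incl. alternates): #6, #7, #8, #13, #14, #15, #16, #18, #19, #20.
Of those, in Ward B: #13, #14, #15, #18 → 4.

4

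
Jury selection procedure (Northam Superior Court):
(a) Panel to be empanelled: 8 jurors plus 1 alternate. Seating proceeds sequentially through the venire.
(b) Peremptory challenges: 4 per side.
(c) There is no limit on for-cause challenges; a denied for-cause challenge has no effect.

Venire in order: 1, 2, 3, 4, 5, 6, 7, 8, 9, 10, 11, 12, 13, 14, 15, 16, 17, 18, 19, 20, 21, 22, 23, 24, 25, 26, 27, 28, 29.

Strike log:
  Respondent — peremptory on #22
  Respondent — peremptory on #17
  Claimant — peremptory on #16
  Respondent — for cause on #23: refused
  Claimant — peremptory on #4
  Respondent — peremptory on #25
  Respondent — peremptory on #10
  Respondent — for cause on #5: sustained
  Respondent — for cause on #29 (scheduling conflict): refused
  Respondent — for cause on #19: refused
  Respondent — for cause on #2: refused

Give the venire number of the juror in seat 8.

Removed: #4, #5, #10, #16, #17, #22, #25. (#2, #19, #23, #29 stay — for-cause denied.)
Filling seats in venire order through position 8: #1, #2, #3, #6, #7, #8, #9, #11.
So seat 8 is #11.

11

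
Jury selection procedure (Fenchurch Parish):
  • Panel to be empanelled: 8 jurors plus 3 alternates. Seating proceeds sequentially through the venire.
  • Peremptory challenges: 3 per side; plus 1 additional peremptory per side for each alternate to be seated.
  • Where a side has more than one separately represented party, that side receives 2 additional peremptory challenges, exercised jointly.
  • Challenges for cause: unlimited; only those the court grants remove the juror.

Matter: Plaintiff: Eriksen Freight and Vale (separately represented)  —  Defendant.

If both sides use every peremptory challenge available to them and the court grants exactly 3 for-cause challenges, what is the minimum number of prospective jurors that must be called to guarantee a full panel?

28

Seats to fill: 8 + 3 alternates = 11.
Peremptories — Plaintiff: 3 + 1×3 + 2 = 8; Defendant: 3 + 1×3 = 6; total 14.
For-cause removals: 3.
Minimum venire: 11 + 14 + 3 = 28.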